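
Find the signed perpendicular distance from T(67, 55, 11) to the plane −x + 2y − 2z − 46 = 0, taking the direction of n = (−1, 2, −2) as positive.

-25/3

n·T − 46 = -25.
|n| = 3, so the signed distance is -25/3.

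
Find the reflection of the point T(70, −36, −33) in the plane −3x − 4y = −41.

n = (−3, −4, 0), |n|² = 25, n·T − (-41) = -25, so t = -25/25 = -1.
Foot F = T − (-1)·n = (67, −40, −33); the reflection is 2F − T = (64, −44, −33).

(64, -44, -33)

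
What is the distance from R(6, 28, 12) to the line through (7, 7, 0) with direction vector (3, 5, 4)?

Direction vector d = (3, 5, 4).
AP = (−1, 21, 12); AP·d = 150, |AP|² = 586, |d|² = 50.
distance² = |AP|² − (AP·d)²/|d|² = 586 − 22500/50 = 136, so the distance is 2√34.

2√34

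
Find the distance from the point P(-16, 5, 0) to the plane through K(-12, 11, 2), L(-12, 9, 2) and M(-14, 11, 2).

2

KL = (0, -2, 0) and KM = (-2, 0, 0), so a normal is n = KL × KM = (0, 0, -4).
d = |(-4)·0 − (-8)| / √(0 + 0 + 16) = |8| / 4 = 2.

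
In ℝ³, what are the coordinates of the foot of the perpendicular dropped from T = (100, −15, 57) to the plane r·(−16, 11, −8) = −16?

(20, 40, 17)

n = (−16, 11, −8), |n|² = 441, and n·T − (-16) = -2205.
t = -2205/441 = -5, so the foot is T − t·n = (100, −15, 57) − (-5)·(−16, 11, −8) = (20, 40, 17).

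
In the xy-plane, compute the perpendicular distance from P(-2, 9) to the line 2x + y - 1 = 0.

d = |2·(-2) + 1·9 − 1| / √(4 + 1) = |4|/√5 = 4√5/5.

4/√5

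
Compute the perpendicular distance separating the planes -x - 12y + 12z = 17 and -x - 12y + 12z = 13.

With common normal n = (-1, -12, 12) (|n| = 17), the distance is |17 − 13|/|n| = 4/17.

4/17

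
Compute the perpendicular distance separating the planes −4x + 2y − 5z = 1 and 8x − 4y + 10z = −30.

14/(3√5)

Divide the second equation by -2 to match normals: −4x + 2y − 5z = 15.
With common normal n = (−4, 2, −5) (|n| = 3√5), the distance is |1 − 15|/|n| = 14/(3√5).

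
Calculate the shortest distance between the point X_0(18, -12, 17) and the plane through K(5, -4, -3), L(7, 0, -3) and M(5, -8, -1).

2

KL = (2, 4, 0) and KM = (0, -4, 2), so a normal is n = KL × KM = (8, -4, -8).
n = (8, -4, -8); n·P − 80 = -24; |n| = 12; distance = 24/12 = 2.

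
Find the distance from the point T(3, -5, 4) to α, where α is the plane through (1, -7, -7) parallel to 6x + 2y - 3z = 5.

Parallel planes share the normal n = (6, 2, -3); since (1, -7, -7) lies on the plane, its equation is 6x + 2y - 3z = 13.
Then n·(3, -5, 4) - 13 = -17.
|n| = √(36 + 4 + 9) = 7, so the distance is |-17|/7 = 17/7.

17/7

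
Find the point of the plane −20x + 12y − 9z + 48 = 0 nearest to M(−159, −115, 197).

The perpendicular from M has direction n = (−20, 12, −9): r = (−159, −115, 197) + λ(−20, 12, −9).
Substitute into the plane: n·(M + λn) = -48 gives 27 + 625λ = -48, so λ = -3/25.
Foot = (−159, −115, 197) + (-3/25)·(−20, 12, −9) = (−783/5, −2911/25, 4952/25).

(-783/5, -2911/25, 4952/25)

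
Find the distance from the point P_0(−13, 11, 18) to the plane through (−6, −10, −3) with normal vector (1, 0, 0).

The plane has equation n·(r − (−6, −10, −3)) = 0, i.e. n·r = -6.
d = |1·(-13) − (-6)| / √(1 + 0 + 0) = |-7| / 1 = 7.

7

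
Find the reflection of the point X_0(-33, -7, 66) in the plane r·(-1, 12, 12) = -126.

(-27, -79, -6)

With n = (-1, 12, 12), the signed offset is (n·X_0 − (-126))/|n|² = 867/289 = 3.
X_0' = X_0 − 2t·n = (-33, -7, 66) − 6·(-1, 12, 12) = (-27, -79, -6).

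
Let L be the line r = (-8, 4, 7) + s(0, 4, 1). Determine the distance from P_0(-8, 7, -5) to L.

3√17

Direction vector d = (0, 4, 1).
AP = (0, 3, -12), and AP × d = (51, 0, 0).
|AP × d|² = 2601 and |d|² = 17, so the distance is √(2601/17) = √153 = 3√17.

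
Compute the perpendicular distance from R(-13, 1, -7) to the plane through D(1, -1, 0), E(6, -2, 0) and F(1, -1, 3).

4/√26

DE = (5, -1, 0) and DF = (0, 0, 3), so a normal is n = DE × DF = (-3, -15, 0).
d = |(-3)·(-13) + (-15)·1 − 12| / √(9 + 225 + 0) = |12| / (3√26) = 2√26/13.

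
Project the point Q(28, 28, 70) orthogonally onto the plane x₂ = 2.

The perpendicular from Q has direction n = (0, 1, 0): r = (28, 28, 70) + λ(0, 1, 0).
Substitute into the plane: n·(Q + λn) = 2 gives 28 + 1λ = 2, so λ = -26.
Foot = (28, 28, 70) + (-26)·(0, 1, 0) = (28, 2, 70).

(28, 2, 70)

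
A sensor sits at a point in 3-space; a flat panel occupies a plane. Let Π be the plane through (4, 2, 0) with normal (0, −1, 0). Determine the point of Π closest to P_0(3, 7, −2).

n = (0, −1, 0), |n|² = 1, and n·P_0 − (-2) = -5.
t = -5/1 = -5, so the foot is P_0 − t·n = (3, 7, −2) − (-5)·(0, −1, 0) = (3, 2, −2).

(3, 2, -2)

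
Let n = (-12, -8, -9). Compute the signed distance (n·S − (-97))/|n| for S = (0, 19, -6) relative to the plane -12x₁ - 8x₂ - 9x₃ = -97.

n·S − (-97) = -1.
|n| = 17, so the signed distance is -1/17.

-1/17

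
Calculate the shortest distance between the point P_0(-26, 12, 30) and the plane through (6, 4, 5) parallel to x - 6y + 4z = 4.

Parallel planes share the normal n = (1, -6, 4); since (6, 4, 5) lies on the plane, its equation is x - 6y + 4z = 2.
Then n·(-26, 12, 30) - 2 = 20.
|n| = √(1 + 36 + 16) = √53, so the distance is |20|/√53 = 20/√53.

20√53/53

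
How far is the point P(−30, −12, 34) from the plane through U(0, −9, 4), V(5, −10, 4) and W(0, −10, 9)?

UV = (5, −1, 0) and UW = (0, −1, 5), so a normal is n = UV × UW = (−5, −25, −5).
Then n·(−30, −12, 34) − 205 = 75.
|n| = √(25 + 625 + 25) = 15√3, so the distance is |75|/(15√3) = 5√3/3.

5/√3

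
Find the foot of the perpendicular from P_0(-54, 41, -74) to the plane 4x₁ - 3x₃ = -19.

(-58, 41, -71)

The perpendicular from P_0 has direction n = (4, 0, -3): r = (-54, 41, -74) + t(4, 0, -3).
Substitute into the plane: n·(P_0 + tn) = -19 gives 6 + 25t = -19, so t = -1.
Foot = (-54, 41, -74) + (-1)·(4, 0, -3) = (-58, 41, -71).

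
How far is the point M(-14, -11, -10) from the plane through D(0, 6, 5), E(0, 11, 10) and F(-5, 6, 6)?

4√51/51

DE = (0, 5, 5) and DF = (-5, 0, 1), so a normal is n = DE × DF = (5, -25, 25).
Then n·(-14, -11, -10) - (-25) = -20.
|n| = √(25 + 625 + 625) = 5√51, so the distance is |-20|/(5√51) = 4√51/51.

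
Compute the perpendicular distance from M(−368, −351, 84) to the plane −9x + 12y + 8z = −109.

7

d = |(-9)·(-368) + 12·(-351) + 8·84 − (-109)| / √(81 + 144 + 64) = |-119| / 17 = 7.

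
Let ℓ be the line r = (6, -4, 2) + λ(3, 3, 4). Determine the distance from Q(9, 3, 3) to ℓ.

5

Direction vector d = (3, 3, 4).
AP = (3, 7, 1), and AP × d = (25, -9, -12).
|AP × d|² = 850 and |d|² = 34, so the distance is √(850/34) = √25 = 5.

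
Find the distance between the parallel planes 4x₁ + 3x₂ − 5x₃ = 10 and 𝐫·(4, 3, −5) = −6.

8√2/5

With common normal n = (4, 3, −5) (|n| = 5√2), the distance is |10 − (-6)|/|n| = 16/(5√2) = 8√2/5.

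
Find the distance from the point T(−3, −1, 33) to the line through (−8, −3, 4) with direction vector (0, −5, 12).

√194

Direction vector d = (0, −5, 12).
AP = (5, 2, 29), and AP × d = (169, −60, −25).
|AP × d|² = 32786 and |d|² = 169, so the distance is √(32786/169) = √194.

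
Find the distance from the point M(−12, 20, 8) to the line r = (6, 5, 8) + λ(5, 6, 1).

Direction vector d = (5, 6, 1).
AP = (−18, 15, 0); AP·d = 0, |AP|² = 549, |d|² = 62.
distance² = |AP|² − (AP·d)²/|d|² = 549 − 0/62 = 549, so the distance is 3√61.

3√61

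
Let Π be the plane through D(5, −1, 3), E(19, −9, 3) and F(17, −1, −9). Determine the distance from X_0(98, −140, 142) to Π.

DE = (14, −8, 0) and DF = (12, 0, −12), so a normal is n = DE × DF = (96, 168, 96).
n = (96, 168, 96); n·P − 600 = -1080; |n| = 216; distance = 1080/216 = 5.

5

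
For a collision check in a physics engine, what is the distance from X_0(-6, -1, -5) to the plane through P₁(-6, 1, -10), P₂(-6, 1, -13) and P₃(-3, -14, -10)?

2/√26

P₁P₂ = (0, 0, -3) and P₁P₃ = (3, -15, 0), so a normal is n = P₁P₂ × P₁P₃ = (-45, -9, 0).
Then n·(-6, -1, -5) - 261 = 18.
|n| = √(2025 + 81 + 0) = 9√26, so the distance is |18|/(9√26) = √26/13.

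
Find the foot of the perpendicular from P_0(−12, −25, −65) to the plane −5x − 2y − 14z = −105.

(13, -15, 5)

The perpendicular from P_0 has direction n = (−5, −2, −14): r = (−12, −25, −65) + λ(−5, −2, −14).
Substitute into the plane: n·(P_0 + λn) = -105 gives 1020 + 225λ = -105, so λ = -5.
Foot = (−12, −25, −65) + (-5)·(−5, −2, −14) = (13, −15, 5).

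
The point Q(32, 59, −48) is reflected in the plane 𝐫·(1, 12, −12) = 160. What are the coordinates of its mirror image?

n = (1, 12, −12), |n|² = 289, n·Q − 160 = 1156, so t = 1156/289 = 4.
Foot F = Q − 4·n = (28, 11, 0); the reflection is 2F − Q = (24, −37, 48).

(24, -37, 48)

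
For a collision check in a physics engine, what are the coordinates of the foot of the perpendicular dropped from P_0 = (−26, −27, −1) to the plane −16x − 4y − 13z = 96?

The perpendicular from P_0 has direction n = (−16, −4, −13): r = (−26, −27, −1) + λ(−16, −4, −13).
Substitute into the plane: n·(P_0 + λn) = 96 gives 537 + 441λ = 96, so λ = -1.
Foot = (−26, −27, −1) + (-1)·(−16, −4, −13) = (−10, −23, 12).

(-10, -23, 12)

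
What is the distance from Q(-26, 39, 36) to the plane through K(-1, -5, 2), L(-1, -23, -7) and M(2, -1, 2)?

28/√61

KL = (0, -18, -9) and KM = (3, 4, 0), so a normal is n = KL × KM = (36, -27, 54).
n = (36, -27, 54); n·P − 207 = -252; |n| = 9√61; distance = 252/(9√61) = 28√61/61.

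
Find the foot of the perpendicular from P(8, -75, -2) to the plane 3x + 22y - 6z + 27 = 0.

n = (3, 22, -6), |n|² = 529, and n·P − (-27) = -1587.
t = -1587/529 = -3, so the foot is P − t·n = (8, -75, -2) − (-3)·(3, 22, -6) = (17, -9, -20).

(17, -9, -20)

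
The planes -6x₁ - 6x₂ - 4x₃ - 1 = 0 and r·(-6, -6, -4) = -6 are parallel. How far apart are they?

With common normal n = (-6, -6, -4) (|n| = 2√22), the distance is |1 − (-6)|/|n| = 7/(2√22) = 7√22/44.

7/(2√22)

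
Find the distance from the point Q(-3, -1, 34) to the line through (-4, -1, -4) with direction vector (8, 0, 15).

Direction vector d = (8, 0, 15).
AP = (1, 0, 38); AP·d = 578, |AP|² = 1445, |d|² = 289.
distance² = |AP|² − (AP·d)²/|d|² = 1445 − 334084/289 = 289, so the distance is 17.

17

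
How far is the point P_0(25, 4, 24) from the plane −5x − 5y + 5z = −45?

4/√3

d = |(-5)·25 + (-5)·4 + 5·24 − (-45)| / √(25 + 25 + 25) = |20| / (5√3) = 4√3/3.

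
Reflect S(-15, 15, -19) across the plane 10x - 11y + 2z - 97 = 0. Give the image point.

(25, -29, -11)

With n = (10, -11, 2), the signed offset is (n·S − 97)/|n|² = -450/225 = -2.
S' = S − 2t·n = (-15, 15, -19) − (-4)·(10, -11, 2) = (25, -29, -11).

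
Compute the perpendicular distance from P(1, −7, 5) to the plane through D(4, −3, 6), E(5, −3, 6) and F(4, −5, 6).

1

DE = (1, 0, 0) and DF = (0, −2, 0), so a normal is n = DE × DF = (0, 0, −2).
Then n·(1, −7, 5) − (−12) = 2.
|n| = √(0 + 0 + 4) = 2, so the distance is |2|/2 = 1.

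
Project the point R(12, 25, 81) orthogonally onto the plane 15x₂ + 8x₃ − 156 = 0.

n = (0, 15, 8), |n|² = 289, and n·R − 156 = 867.
t = 867/289 = 3, so the foot is R − t·n = (12, 25, 81) − 3·(0, 15, 8) = (12, −20, 57).

(12, -20, 57)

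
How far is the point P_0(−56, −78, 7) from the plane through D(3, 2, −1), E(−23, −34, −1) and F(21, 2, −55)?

DE = (−26, −36, 0) and DF = (18, 0, −54), so a normal is n = DE × DF = (1944, −1404, 648).
d = |1944·(-56) + (-1404)·(-78) + 648·7 − 2376| / √(3779136 + 1971216 + 419904) = |2808| / 2484 = 26/23.

26/23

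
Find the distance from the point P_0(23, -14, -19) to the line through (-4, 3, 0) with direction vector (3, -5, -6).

√259

Direction vector d = (3, -5, -6).
AP = (27, -17, -19); AP·d = 280, |AP|² = 1379, |d|² = 70.
distance² = |AP|² − (AP·d)²/|d|² = 1379 − 78400/70 = 259, so the distance is √259.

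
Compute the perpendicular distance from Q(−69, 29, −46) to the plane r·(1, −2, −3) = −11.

22/√14

d = |1·(-69) + (-2)·29 + (-3)·(-46) − (-11)| / √(1 + 4 + 9) = |22| / √14 = 22/√14.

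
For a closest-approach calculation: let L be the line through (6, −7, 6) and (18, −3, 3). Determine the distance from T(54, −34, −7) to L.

41

A direction vector is d = (12, 4, −3).
AP = (48, −27, −13), and AP × d = (133, −12, 516).
|AP × d|² = 284089 and |d|² = 169, so the distance is √(284089/169) = √1681 = 41.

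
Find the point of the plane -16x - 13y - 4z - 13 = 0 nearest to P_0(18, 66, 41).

n = (-16, -13, -4), |n|² = 441, and n·P_0 − 13 = -1323.
t = -1323/441 = -3, so the foot is P_0 − t·n = (18, 66, 41) − (-3)·(-16, -13, -4) = (-30, 27, 29).

(-30, 27, 29)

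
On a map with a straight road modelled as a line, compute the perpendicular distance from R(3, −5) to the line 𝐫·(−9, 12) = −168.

The normal to the line is n = (−9, 12) with |n| = 15.
|n·R − (-168)| = |-87 − (-168)| = 81, so the distance is 81/15 = 27/5.

27/5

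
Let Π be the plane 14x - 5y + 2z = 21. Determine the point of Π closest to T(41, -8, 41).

(-1, 7, 35)

n = (14, -5, 2), |n|² = 225, and n·T − 21 = 675.
t = 675/225 = 3, so the foot is T − t·n = (41, -8, 41) − 3·(14, -5, 2) = (-1, 7, 35).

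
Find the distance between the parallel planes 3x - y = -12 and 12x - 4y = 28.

19/√10

Divide the second equation by 4 to match normals: 3x - y = 7.
Both planes have normal n = (3, -1, 0), |n| = √10. Any point on the first plane is at distance |7 − (-12)|/|n| = 19/√10 = 19√10/10 from the second.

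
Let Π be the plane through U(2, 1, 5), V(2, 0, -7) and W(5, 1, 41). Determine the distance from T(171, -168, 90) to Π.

5

UV = (0, -1, -12) and UW = (3, 0, 36), so a normal is n = UV × UW = (-36, -36, 3).
n = (-36, -36, 3); n·P − (-93) = 255; |n| = 51; distance = 255/51 = 5.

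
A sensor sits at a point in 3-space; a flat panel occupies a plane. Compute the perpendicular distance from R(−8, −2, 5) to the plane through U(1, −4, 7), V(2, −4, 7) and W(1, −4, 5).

2

UV = (1, 0, 0) and UW = (0, 0, −2), so a normal is n = UV × UW = (0, 2, 0).
Then n·(−8, −2, 5) − (−8) = 4.
|n| = √(0 + 4 + 0) = 2, so the distance is |4|/2 = 2.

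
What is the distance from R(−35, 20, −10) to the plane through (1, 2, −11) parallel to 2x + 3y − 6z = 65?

Parallel planes share the normal n = (2, 3, −6); since (1, 2, −11) lies on the plane, its equation is 2x + 3y − 6z = 74.
Then n·(−35, 20, −10) − 74 = −24.
|n| = √(4 + 9 + 36) = 7, so the distance is |-24|/7 = 24/7.

24/7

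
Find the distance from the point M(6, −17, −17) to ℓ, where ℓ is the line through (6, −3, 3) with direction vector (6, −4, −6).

Direction vector d = (6, −4, −6).
AP = (0, −14, −20), and AP × d = (4, −120, 84).
|AP × d|² = 21472 and |d|² = 88, so the distance is √(21472/88) = √244 = 2√61.

2√61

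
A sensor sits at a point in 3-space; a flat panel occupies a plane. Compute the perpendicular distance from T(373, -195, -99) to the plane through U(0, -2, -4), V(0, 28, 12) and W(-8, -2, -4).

7

UV = (0, 30, 16) and UW = (-8, 0, 0), so a normal is n = UV × UW = (0, -128, 240).
n = (0, -128, 240); n·P − (-704) = 1904; |n| = 272; distance = 1904/272 = 7.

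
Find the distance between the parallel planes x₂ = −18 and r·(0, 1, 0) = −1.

17

With common normal n = (0, 1, 0) (|n| = 1), the distance is |(-18) − (-1)|/|n| = 17/1 = 17.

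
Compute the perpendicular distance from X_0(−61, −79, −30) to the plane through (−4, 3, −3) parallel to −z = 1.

Parallel planes share the normal n = (0, 0, −1); since (−4, 3, −3) lies on the plane, its equation is −z = 3.
n = (0, 0, −1); n·P − 3 = 27; |n| = 1; distance = 27/1 = 27.

27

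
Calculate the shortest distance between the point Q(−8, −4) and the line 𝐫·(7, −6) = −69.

d = |7·(-8) + (-6)·(-4) − (-69)| / √(49 + 36) = |37|/√85 = 37/√85.

37√85/85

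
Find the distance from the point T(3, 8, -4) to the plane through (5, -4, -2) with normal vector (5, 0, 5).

2√2

The plane has equation n·(r − (5, -4, -2)) = 0, i.e. n·r = 15.
d = |5·3 + 5·(-4) − 15| / √(25 + 0 + 25) = |-20| / (5√2) = 2√2.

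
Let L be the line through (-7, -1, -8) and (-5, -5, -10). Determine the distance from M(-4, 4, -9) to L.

√29

A direction vector is d = (2, -4, -2).
AP = (3, 5, -1); AP·d = -12, |AP|² = 35, |d|² = 24.
distance² = |AP|² − (AP·d)²/|d|² = 35 − 144/24 = 29, so the distance is √29.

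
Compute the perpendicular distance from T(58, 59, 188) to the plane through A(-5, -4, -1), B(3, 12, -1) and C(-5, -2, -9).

7

AB = (8, 16, 0) and AC = (0, 2, -8), so a normal is n = AB × AC = (-128, 64, 16).
d = |(-128)·58 + 64·59 + 16·188 − 368| / √(16384 + 4096 + 256) = |-1008| / 144 = 7.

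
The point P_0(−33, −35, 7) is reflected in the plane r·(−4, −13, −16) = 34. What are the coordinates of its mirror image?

With n = (−4, −13, −16), the signed offset is (n·P_0 − 34)/|n|² = 441/441 = 1.
P_0' = P_0 − 2t·n = (−33, −35, 7) − 2·(−4, −13, −16) = (−25, −9, 39).

(-25, -9, 39)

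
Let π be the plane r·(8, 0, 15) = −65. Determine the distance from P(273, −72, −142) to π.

Normal vector n = (8, 0, 15), and n·(273, −72, −142) − (−65) = 119.
|n| = √(64 + 0 + 225) = 17, so the distance is |119|/17 = 7.

7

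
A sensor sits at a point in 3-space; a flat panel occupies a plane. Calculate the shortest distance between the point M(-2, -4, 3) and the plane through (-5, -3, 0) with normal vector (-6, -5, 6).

5/√97

The plane has equation n·(r − (-5, -3, 0)) = 0, i.e. n·r = 45.
d = |(-6)·(-2) + (-5)·(-4) + 6·3 − 45| / √(36 + 25 + 36) = |5| / √97 = 5√97/97.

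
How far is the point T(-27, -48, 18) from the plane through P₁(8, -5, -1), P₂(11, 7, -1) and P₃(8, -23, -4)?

P₁P₂ = (3, 12, 0) and P₁P₃ = (0, -18, -3), so a normal is n = P₁P₂ × P₁P₃ = (-36, 9, -54).
Then n·(-27, -48, 18) - (-279) = -153.
|n| = √(1296 + 81 + 2916) = 9√53, so the distance is |-153|/(9√53) = 17/√53.

17/√53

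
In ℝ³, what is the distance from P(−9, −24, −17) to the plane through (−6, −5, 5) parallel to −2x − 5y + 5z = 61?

Parallel planes share the normal n = (−2, −5, 5); since (−6, −5, 5) lies on the plane, its equation is −2x − 5y + 5z = 62.
d = |(-2)·(-9) + (-5)·(-24) + 5·(-17) − 62| / √(4 + 25 + 25) = |-9| / (3√6) = 3/√6.

√6/2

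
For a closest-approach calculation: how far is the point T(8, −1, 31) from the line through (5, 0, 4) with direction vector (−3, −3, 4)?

√433

Direction vector d = (−3, −3, 4).
AP = (3, −1, 27); AP·d = 102, |AP|² = 739, |d|² = 34.
distance² = |AP|² − (AP·d)²/|d|² = 739 − 10404/34 = 433, so the distance is √433.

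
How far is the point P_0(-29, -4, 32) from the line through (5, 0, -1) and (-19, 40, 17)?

A direction vector is d = (-24, 40, 18).
AP = (-34, -4, 33); AP·d = 1250, |AP|² = 2261, |d|² = 2500.
distance² = |AP|² − (AP·d)²/|d|² = 2261 − 1562500/2500 = 1636, so the distance is 2√409.

2√409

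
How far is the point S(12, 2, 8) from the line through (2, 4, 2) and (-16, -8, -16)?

2√13

A direction vector is d = (-18, -12, -18).
AP = (10, -2, 6); AP·d = -264, |AP|² = 140, |d|² = 792.
distance² = |AP|² − (AP·d)²/|d|² = 140 − 69696/792 = 52, so the distance is 2√13.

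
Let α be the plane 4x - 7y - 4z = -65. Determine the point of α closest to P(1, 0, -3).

(-3, 7, 1)

n = (4, -7, -4), |n|² = 81, and n·P − (-65) = 81.
t = 81/81 = 1, so the foot is P − t·n = (1, 0, -3) − 1·(4, -7, -4) = (-3, 7, 1).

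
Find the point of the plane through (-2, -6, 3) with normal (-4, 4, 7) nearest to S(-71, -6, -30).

n = (-4, 4, 7), |n|² = 81, and n·S − 5 = 45.
t = 45/81 = 5/9, so the foot is S − t·n = (-71, -6, -30) − (5/9)·(-4, 4, 7) = (-619/9, -74/9, -305/9).

(-619/9, -74/9, -305/9)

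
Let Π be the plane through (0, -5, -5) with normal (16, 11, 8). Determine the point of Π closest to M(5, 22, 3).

(-11, 11, -5)

n = (16, 11, 8), |n|² = 441, and n·M − (-95) = 441.
t = 441/441 = 1, so the foot is M − t·n = (5, 22, 3) − 1·(16, 11, 8) = (-11, 11, -5).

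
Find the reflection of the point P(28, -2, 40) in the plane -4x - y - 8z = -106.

With n = (-4, -1, -8), the signed offset is (n·P − (-106))/|n|² = -324/81 = -4.
P' = P − 2t·n = (28, -2, 40) − (-8)·(-4, -1, -8) = (-4, -10, -24).

(-4, -10, -24)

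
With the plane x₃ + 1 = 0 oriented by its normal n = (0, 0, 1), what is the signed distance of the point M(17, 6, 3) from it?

n·M − (-1) = 4.
|n| = 1, so the signed distance is 4/1 = 4.

4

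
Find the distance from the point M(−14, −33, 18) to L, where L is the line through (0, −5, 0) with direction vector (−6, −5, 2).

2√66

Direction vector d = (−6, −5, 2).
AP = (−14, −28, 18), and AP × d = (34, −80, −98).
|AP × d|² = 17160 and |d|² = 65, so the distance is √(17160/65) = √264 = 2√66.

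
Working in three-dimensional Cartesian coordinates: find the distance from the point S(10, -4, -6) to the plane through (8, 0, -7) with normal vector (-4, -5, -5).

The plane has equation n·(r − (8, 0, -7)) = 0, i.e. n·r = 3.
Then n·(10, -4, -6) - 3 = 7.
|n| = √(16 + 25 + 25) = √66, so the distance is |7|/√66 = 7/√66.

7√66/66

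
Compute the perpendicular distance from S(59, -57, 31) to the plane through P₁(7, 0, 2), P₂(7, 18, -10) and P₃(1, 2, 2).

23/11

P₁P₂ = (0, 18, -12) and P₁P₃ = (-6, 2, 0), so a normal is n = P₁P₂ × P₁P₃ = (24, 72, 108).
Then n·(59, -57, 31) - 384 = 276.
|n| = √(576 + 5184 + 11664) = 132, so the distance is |276|/132 = 23/11.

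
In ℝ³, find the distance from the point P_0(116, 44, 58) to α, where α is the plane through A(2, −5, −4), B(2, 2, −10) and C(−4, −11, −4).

4

AB = (0, 7, −6) and AC = (−6, −6, 0), so a normal is n = AB × AC = (−36, 36, 42).
d = |(-36)·116 + 36·44 + 42·58 − (-420)| / √(1296 + 1296 + 1764) = |264| / 66 = 4.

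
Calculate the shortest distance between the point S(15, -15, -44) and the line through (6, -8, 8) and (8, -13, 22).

√809

A direction vector is d = (2, -5, 14).
AP = (9, -7, -52), and AP × d = (-358, -230, -31).
|AP × d|² = 182025 and |d|² = 225, so the distance is √(182025/225) = √809.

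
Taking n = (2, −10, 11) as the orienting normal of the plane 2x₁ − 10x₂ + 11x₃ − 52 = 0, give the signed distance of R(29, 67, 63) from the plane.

n·R − 52 = 29.
|n| = 15, so the signed distance is 29/15.

29/15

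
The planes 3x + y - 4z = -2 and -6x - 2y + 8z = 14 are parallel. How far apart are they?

5/√26

Divide the second equation by -2 to match normals: 3x + y - 4z = -7.
Both planes have normal n = (3, 1, -4), |n| = √26. Any point on the first plane is at distance |(-7) − (-2)|/|n| = 5/√26 from the second.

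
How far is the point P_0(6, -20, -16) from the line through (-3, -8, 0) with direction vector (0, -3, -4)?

9

Direction vector d = (0, -3, -4).
AP = (9, -12, -16); AP·d = 100, |AP|² = 481, |d|² = 25.
distance² = |AP|² − (AP·d)²/|d|² = 481 − 10000/25 = 81, so the distance is 9.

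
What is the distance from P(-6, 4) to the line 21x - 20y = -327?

121/29

The normal to the line is n = (21, -20) with |n| = 29.
|n·P − (-327)| = |-206 − (-327)| = 121, so the distance is 121/29.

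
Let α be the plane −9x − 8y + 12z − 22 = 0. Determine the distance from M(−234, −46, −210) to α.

n = (−9, −8, 12); n·P − 22 = -68; |n| = 17; distance = 68/17 = 4.

4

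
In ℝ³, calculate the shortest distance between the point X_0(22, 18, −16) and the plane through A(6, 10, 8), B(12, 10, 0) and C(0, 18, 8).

16/√34

AB = (6, 0, −8) and AC = (−6, 8, 0), so a normal is n = AB × AC = (64, 48, 48).
Then n·(22, 18, −16) − 1248 = 256.
|n| = √(4096 + 2304 + 2304) = 16√34, so the distance is |256|/(16√34) = 8√34/17.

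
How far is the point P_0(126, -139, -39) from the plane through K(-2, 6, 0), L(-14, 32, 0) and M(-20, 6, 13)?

4

KL = (-12, 26, 0) and KM = (-18, 0, 13), so a normal is n = KL × KM = (338, 156, 468).
Then n·(126, -139, -39) - 260 = 2392.
|n| = √(114244 + 24336 + 219024) = 598, so the distance is |2392|/598 = 4.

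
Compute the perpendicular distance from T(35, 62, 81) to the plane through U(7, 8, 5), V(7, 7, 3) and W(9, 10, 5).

8

UV = (0, −1, −2) and UW = (2, 2, 0), so a normal is n = UV × UW = (4, −4, 2).
Then n·(35, 62, 81) − 6 = 48.
|n| = √(16 + 16 + 4) = 6, so the distance is |48|/6 = 8.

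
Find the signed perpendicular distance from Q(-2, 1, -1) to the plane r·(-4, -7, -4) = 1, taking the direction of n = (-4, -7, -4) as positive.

n·Q − 1 = 4.
|n| = 9, so the signed distance is 4/9.

4/9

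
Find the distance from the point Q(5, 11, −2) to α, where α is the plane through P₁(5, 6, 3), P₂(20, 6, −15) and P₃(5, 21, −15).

5√97/97

P₁P₂ = (15, 0, −18) and P₁P₃ = (0, 15, −18), so a normal is n = P₁P₂ × P₁P₃ = (270, 270, 225).
Then n·(5, 11, −2) − 3645 = 225.
|n| = √(72900 + 72900 + 50625) = 45√97, so the distance is |225|/(45√97) = 5/√97.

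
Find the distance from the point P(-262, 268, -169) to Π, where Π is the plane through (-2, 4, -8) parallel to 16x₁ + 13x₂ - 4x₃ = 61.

4

Parallel planes share the normal n = (16, 13, -4); since (-2, 4, -8) lies on the plane, its equation is 16x₁ + 13x₂ - 4x₃ = 52.
n = (16, 13, -4); n·P − 52 = -84; |n| = 21; distance = 84/21 = 4.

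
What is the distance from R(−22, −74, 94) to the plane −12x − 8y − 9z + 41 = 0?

d = |(-12)·(-22) + (-8)·(-74) + (-9)·94 − (-41)| / √(144 + 64 + 81) = |51| / 17 = 3.

3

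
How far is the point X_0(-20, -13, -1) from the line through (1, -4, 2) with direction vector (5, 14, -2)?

3√34

Direction vector d = (5, 14, -2).
AP = (-21, -9, -3); AP·d = -225, |AP|² = 531, |d|² = 225.
distance² = |AP|² − (AP·d)²/|d|² = 531 − 50625/225 = 306, so the distance is 3√34.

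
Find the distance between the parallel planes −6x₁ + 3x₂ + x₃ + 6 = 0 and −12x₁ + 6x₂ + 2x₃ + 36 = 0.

Divide the second equation by 2 to match normals: −6x₁ + 3x₂ + x₃ = -18.
With common normal n = (−6, 3, 1) (|n| = √46), the distance is |(-6) − (-18)|/|n| = 12/√46.

6√46/23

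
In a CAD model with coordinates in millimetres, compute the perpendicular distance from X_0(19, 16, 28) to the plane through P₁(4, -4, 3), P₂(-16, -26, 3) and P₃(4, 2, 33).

P₁P₂ = (-20, -22, 0) and P₁P₃ = (0, 6, 30), so a normal is n = P₁P₂ × P₁P₃ = (-660, 600, -120).
n = (-660, 600, -120); n·P − (-5400) = -900; |n| = 900; distance = 900/900 = 1.

1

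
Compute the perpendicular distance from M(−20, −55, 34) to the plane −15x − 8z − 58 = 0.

30/17

Normal vector n = (−15, 0, −8), and n·(−20, −55, 34) − 58 = −30.
|n| = √(225 + 0 + 64) = 17, so the distance is |-30|/17 = 30/17.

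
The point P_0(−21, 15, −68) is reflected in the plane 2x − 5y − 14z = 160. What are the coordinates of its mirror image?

(-33, 45, 16)

With n = (2, −5, −14), the signed offset is (n·P_0 − 160)/|n|² = 675/225 = 3.
P_0' = P_0 − 2t·n = (−21, 15, −68) − 6·(2, −5, −14) = (−33, 45, 16).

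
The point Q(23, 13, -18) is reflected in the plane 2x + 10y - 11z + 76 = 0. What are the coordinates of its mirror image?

n = (2, 10, -11), |n|² = 225, n·Q − (-76) = 450, so t = 450/225 = 2.
Foot F = Q − 2·n = (19, -7, 4); the reflection is 2F − Q = (15, -27, 26).

(15, -27, 26)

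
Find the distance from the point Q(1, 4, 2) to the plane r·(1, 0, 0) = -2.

Normal vector n = (1, 0, 0), and n·(1, 4, 2) - (-2) = 3.
|n| = √(1 + 0 + 0) = 1, so the distance is |3|/1 = 3.

3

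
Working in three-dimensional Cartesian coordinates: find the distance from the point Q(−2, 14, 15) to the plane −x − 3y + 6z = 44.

Normal vector n = (−1, −3, 6), and n·(−2, 14, 15) − 44 = 6.
|n| = √(1 + 9 + 36) = √46, so the distance is |6|/√46 = 3√46/23.

3√46/23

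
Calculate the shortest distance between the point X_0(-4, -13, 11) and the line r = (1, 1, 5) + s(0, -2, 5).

√141

Direction vector d = (0, -2, 5).
AP = (-5, -14, 6); AP·d = 58, |AP|² = 257, |d|² = 29.
distance² = |AP|² − (AP·d)²/|d|² = 257 − 3364/29 = 141, so the distance is √141.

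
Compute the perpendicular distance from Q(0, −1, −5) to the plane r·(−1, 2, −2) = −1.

3

n = (−1, 2, −2); n·P − (-1) = 9; |n| = 3; distance = 9/3 = 3.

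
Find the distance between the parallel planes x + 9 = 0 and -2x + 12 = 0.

Divide the second equation by -2 to match normals: x = 6.
Both planes have normal n = (1, 0, 0), |n| = 1. Any point on the first plane is at distance |6 − (-9)|/|n| = 15/1 = 15 from the second.

15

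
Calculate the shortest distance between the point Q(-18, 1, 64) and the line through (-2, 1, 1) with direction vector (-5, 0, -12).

39

Direction vector d = (-5, 0, -12).
AP = (-16, 0, 63); AP·d = -676, |AP|² = 4225, |d|² = 169.
distance² = |AP|² − (AP·d)²/|d|² = 4225 − 456976/169 = 1521, so the distance is 39.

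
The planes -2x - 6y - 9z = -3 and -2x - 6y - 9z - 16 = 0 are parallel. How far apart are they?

19/11

With common normal n = (-2, -6, -9) (|n| = 11), the distance is |(-3) − 16|/|n| = 19/11.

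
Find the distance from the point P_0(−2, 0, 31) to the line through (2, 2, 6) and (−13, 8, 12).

A direction vector is d = (−15, 6, 6).
AP = (−4, −2, 25), and AP × d = (−162, −351, −54).
|AP × d|² = 152361 and |d|² = 297, so the distance is √(152361/297) = √513 = 3√57.

3√57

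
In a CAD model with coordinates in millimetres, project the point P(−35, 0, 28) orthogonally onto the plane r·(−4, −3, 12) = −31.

The perpendicular from P has direction n = (−4, −3, 12): r = (−35, 0, 28) + μ(−4, −3, 12).
Substitute into the plane: n·(P + μn) = -31 gives 476 + 169μ = -31, so μ = -3.
Foot = (−35, 0, 28) + (-3)·(−4, −3, 12) = (−23, 9, −8).

(-23, 9, -8)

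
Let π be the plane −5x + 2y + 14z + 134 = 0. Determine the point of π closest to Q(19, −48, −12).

The perpendicular from Q has direction n = (−5, 2, 14): r = (19, −48, −12) + λ(−5, 2, 14).
Substitute into the plane: n·(Q + λn) = -134 gives -359 + 225λ = -134, so λ = 1.
Foot = (19, −48, −12) + 1·(−5, 2, 14) = (14, −46, 2).

(14, -46, 2)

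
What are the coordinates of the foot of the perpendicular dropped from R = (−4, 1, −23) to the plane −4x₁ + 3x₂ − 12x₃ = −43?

(4, -5, 1)

n = (−4, 3, −12), |n|² = 169, and n·R − (-43) = 338.
t = 338/169 = 2, so the foot is R − t·n = (−4, 1, −23) − 2·(−4, 3, −12) = (4, −5, 1).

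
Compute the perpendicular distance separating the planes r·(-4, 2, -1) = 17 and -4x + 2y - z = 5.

12/√21

Both planes have normal n = (-4, 2, -1), |n| = √21. Any point on the first plane is at distance |5 − 17|/|n| = 12/√21 from the second.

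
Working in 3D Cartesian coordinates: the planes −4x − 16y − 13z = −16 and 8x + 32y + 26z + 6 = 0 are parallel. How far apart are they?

19/21

Divide the second equation by -2 to match normals: −4x − 16y − 13z = 3.
Both planes have normal n = (−4, −16, −13), |n| = 21. Any point on the first plane is at distance |3 − (-16)|/|n| = 19/21 from the second.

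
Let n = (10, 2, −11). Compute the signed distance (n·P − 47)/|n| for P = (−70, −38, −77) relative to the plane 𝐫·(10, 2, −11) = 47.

n·P − 47 = 24.
|n| = 15, so the signed distance is 24/15 = 8/5.

8/5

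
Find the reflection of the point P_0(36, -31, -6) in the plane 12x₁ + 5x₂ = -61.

n = (12, 5, 0), |n|² = 169, n·P_0 − (-61) = 338, so t = 338/169 = 2.
Foot F = P_0 − 2·n = (12, -41, -6); the reflection is 2F − P_0 = (-12, -51, -6).

(-12, -51, -6)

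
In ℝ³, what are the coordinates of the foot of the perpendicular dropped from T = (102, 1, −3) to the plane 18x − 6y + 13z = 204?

n = (18, −6, 13), |n|² = 529, and n·T − 204 = 1587.
t = 1587/529 = 3, so the foot is T − t·n = (102, 1, −3) − 3·(18, −6, 13) = (48, 19, −42).

(48, 19, -42)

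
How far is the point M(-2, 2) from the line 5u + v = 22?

30/√26

d = |5·(-2) + 1·2 − 22| / √(25 + 1) = |-30|/√26 = 30/√26.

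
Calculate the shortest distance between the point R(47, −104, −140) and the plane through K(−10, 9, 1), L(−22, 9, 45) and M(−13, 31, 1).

3

KL = (−12, 0, 44) and KM = (−3, 22, 0), so a normal is n = KL × KM = (−968, −132, −264).
d = |(-968)·47 + (-132)·(-104) + (-264)·(-140) − 8228| / √(937024 + 17424 + 69696) = |-3036| / 1012 = 3.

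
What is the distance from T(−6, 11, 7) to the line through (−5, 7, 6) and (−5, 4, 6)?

A direction vector is d = (0, −3, 0).
AP = (−1, 4, 1), and AP × d = (3, 0, 3).
|AP × d|² = 18 and |d|² = 9, so the distance is √(18/9) = √2.

√2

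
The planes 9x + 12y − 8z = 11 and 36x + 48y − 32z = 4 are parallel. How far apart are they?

10/17

Divide the second equation by 4 to match normals: 9x + 12y − 8z = 1.
With common normal n = (9, 12, −8) (|n| = 17), the distance is |11 − 1|/|n| = 10/17.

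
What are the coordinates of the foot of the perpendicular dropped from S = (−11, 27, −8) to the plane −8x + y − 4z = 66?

The perpendicular from S has direction n = (−8, 1, −4): r = (−11, 27, −8) + t(−8, 1, −4).
Substitute into the plane: n·(S + tn) = 66 gives 147 + 81t = 66, so t = -1.
Foot = (−11, 27, −8) + (-1)·(−8, 1, −4) = (−3, 26, −4).

(-3, 26, -4)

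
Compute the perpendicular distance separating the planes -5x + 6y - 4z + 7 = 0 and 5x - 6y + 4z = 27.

20√77/77

Divide the second equation by -1 to match normals: -5x + 6y - 4z = -27.
Both planes have normal n = (-5, 6, -4), |n| = √77. Any point on the first plane is at distance |(-27) − (-7)|/|n| = 20/√77 from the second.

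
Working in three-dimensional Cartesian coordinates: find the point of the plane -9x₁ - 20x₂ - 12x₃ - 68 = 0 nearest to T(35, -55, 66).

(848/25, -287/5, 1614/25)

n = (-9, -20, -12), |n|² = 625, and n·T − 68 = -75.
t = -75/625 = -3/25, so the foot is T − t·n = (35, -55, 66) − (-3/25)·(-9, -20, -12) = (848/25, -287/5, 1614/25).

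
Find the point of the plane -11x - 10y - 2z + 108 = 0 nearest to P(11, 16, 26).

(0, 6, 24)

The perpendicular from P has direction n = (-11, -10, -2): r = (11, 16, 26) + λ(-11, -10, -2).
Substitute into the plane: n·(P + λn) = -108 gives -333 + 225λ = -108, so λ = 1.
Foot = (11, 16, 26) + 1·(-11, -10, -2) = (0, 6, 24).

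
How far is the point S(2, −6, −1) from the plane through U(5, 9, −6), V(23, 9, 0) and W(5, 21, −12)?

UV = (18, 0, 6) and UW = (0, 12, −6), so a normal is n = UV × UW = (−72, 108, 216).
d = |(-72)·2 + 108·(-6) + 216·(-1) − (-684)| / √(5184 + 11664 + 46656) = |-324| / 252 = 9/7.

9/7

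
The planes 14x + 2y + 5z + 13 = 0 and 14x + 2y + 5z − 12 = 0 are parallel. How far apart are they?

5/3

With common normal n = (14, 2, 5) (|n| = 15), the distance is |(-13) − 12|/|n| = 25/15 = 5/3.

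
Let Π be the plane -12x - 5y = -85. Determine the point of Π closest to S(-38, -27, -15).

The perpendicular from S has direction n = (-12, -5, 0): r = (-38, -27, -15) + λ(-12, -5, 0).
Substitute into the plane: n·(S + λn) = -85 gives 591 + 169λ = -85, so λ = -4.
Foot = (-38, -27, -15) + (-4)·(-12, -5, 0) = (10, -7, -15).

(10, -7, -15)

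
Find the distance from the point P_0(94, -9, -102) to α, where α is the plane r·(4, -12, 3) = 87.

7

Normal vector n = (4, -12, 3), and n·(94, -9, -102) - 87 = 91.
|n| = √(16 + 144 + 9) = 13, so the distance is |91|/13 = 7.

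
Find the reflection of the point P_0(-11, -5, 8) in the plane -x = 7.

With n = (-1, 0, 0), the signed offset is (n·P_0 − 7)/|n|² = 4/1 = 4.
P_0' = P_0 − 2t·n = (-11, -5, 8) − 8·(-1, 0, 0) = (-3, -5, 8).

(-3, -5, 8)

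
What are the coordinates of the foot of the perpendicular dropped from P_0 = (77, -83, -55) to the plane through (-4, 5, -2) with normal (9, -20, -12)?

(32, 17, 5)

The perpendicular from P_0 has direction n = (9, -20, -12): r = (77, -83, -55) + μ(9, -20, -12).
Substitute into the plane: n·(P_0 + μn) = -112 gives 3013 + 625μ = -112, so μ = -5.
Foot = (77, -83, -55) + (-5)·(9, -20, -12) = (32, 17, 5).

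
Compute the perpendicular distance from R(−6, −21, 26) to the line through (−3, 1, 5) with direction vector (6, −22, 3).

9√5

Direction vector d = (6, −22, 3).
AP = (−3, −22, 21); AP·d = 529, |AP|² = 934, |d|² = 529.
distance² = |AP|² − (AP·d)²/|d|² = 934 − 279841/529 = 405, so the distance is 9√5.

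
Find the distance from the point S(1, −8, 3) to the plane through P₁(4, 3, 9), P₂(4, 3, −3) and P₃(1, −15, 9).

P₁P₂ = (0, 0, −12) and P₁P₃ = (−3, −18, 0), so a normal is n = P₁P₂ × P₁P₃ = (−216, 36, 0).
d = |(-216)·1 + 36·(-8) − (-756)| / √(46656 + 1296 + 0) = |252| / (36√37) = 7/√37.

7√37/37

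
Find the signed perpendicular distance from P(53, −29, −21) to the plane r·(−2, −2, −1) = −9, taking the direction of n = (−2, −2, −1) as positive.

-6

n·P − (-9) = -18.
|n| = 3, so the signed distance is -18/3 = -6.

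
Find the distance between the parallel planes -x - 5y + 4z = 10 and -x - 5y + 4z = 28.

3√42/7

Both planes have normal n = (-1, -5, 4), |n| = √42. Any point on the first plane is at distance |28 − 10|/|n| = 18/√42 from the second.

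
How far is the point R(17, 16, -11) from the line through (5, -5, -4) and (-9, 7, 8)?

A direction vector is d = (-14, 12, 12).
AP = (12, 21, -7); AP·d = 0, |AP|² = 634, |d|² = 484.
distance² = |AP|² − (AP·d)²/|d|² = 634 − 0/484 = 634, so the distance is √634.

√634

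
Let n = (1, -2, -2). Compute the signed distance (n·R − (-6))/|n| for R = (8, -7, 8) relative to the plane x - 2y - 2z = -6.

4

n·R − (-6) = 12.
|n| = 3, so the signed distance is 12/3 = 4.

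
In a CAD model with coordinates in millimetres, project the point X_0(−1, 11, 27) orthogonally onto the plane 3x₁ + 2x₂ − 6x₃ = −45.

(5, 15, 15)

The perpendicular from X_0 has direction n = (3, 2, −6): r = (−1, 11, 27) + μ(3, 2, −6).
Substitute into the plane: n·(X_0 + μn) = -45 gives -143 + 49μ = -45, so μ = 2.
Foot = (−1, 11, 27) + 2·(3, 2, −6) = (5, 15, 15).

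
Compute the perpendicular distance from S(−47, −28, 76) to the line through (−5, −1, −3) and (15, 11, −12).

A direction vector is d = (20, 12, −9).
AP = (−42, −27, 79), and AP × d = (−705, 1202, 36).
|AP × d|² = 1943125 and |d|² = 625, so the distance is √(1943125/625) = √3109.

√3109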